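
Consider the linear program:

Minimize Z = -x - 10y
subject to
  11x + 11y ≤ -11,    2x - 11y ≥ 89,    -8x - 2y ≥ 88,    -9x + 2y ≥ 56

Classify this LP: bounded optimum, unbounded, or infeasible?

Extreme points and Z = -x - 10y:
  (-395/46, -222/23) → Z = 4835/46
  (-144/17, -172/17) → Z = 1864/17
The feasible region has finitely many vertices and no improving ray; the minimum is 4835/46 at (-395/46, -222/23).

bounded optimum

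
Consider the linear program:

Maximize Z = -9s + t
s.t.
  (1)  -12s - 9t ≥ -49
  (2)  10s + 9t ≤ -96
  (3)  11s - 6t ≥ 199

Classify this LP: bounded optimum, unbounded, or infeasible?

unbounded

From the feasible point (145/2, -821/9), moving in the direction (-6, -11) keeps every constraint satisfied while Z increases without bound.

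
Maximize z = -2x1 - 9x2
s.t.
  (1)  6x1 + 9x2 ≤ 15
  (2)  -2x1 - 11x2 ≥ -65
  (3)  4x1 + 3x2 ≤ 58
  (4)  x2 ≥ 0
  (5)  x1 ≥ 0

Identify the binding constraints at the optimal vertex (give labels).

Vertices and z = -2x1 - 9x2:
  (5/2, 0) → z = -5
  (0, 5/3) → z = -15
  (0, 0) → z = 0

The maximum is at (0, 0). Substituting into each constraint, equality holds for (4) and (5); the remaining constraints have slack.

(4) and (5)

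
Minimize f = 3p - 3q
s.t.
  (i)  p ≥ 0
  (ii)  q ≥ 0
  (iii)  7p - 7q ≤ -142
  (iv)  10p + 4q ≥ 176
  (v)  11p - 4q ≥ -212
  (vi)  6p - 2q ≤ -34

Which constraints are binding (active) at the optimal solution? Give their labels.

(v) and (vi)

Feasible corners and f = 3p - 3q:
  (0, 44) → f = -132
  (0, 53) → f = -159
  (54/11, 349/11) → f = -885/11
  (144, 449) → f = -915

The minimum is at (144, 449). Substituting into each constraint, equality holds for (v) and (vi); the remaining constraints have slack.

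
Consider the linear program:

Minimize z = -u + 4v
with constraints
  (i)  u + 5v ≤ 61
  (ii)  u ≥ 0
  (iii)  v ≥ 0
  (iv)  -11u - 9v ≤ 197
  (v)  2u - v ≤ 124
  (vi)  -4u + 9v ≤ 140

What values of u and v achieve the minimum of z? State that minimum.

u = 61, v = 0, minimum z = -61

Corner points and z = -u + 4v:
  (0, 61/5) → z = 244/5
  (61, 0) → z = -61
  (0, 0) → z = 0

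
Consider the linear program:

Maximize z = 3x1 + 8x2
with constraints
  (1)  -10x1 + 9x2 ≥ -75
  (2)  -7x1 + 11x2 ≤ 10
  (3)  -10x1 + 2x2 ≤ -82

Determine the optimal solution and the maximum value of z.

x1 = 915/47, x2 = 625/47, maximum z = 7745/47

Vertices and z = 3x1 + 8x2:
  (915/47, 625/47) → z = 7745/47
  (42/5, 1) → z = 166/5
  (461/48, 337/48) → z = 4079/48

The binding constraints are -10x1 + 9x2 = -75 and -7x1 + 11x2 = 10.
Solving simultaneously gives x1 = 915/47, x2 = 625/47.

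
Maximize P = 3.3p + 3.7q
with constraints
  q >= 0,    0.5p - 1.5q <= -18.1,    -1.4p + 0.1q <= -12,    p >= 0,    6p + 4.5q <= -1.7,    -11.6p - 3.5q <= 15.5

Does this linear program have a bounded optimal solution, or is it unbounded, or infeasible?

infeasible

The boundaries 0.5p - 1.5q = -18.1 and -1.4p + 0.1q = -12 meet at (1981/205, 3134/205), but that point violates 6p + 4.5q ≤ -1.7. Every candidate vertex is excluded by some other constraint, so the feasible region is empty.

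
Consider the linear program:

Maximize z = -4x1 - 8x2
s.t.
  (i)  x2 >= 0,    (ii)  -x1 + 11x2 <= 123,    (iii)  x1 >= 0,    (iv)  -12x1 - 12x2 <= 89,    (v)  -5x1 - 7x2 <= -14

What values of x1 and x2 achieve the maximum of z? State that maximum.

x1 = 14/5, x2 = 0, maximum z = -56/5

Extreme points and z = -4x1 - 8x2:
  (14/5, 0) → z = -56/5
  (0, 123/11) → z = -984/11
  (0, 2) → z = -16
The feasible region is unbounded (it extends along (11, 1), (1, 0)), but z strictly decreases along every unbounded feasible direction, so there is no improving ray and the maximum is attained at a vertex.

The optimum lies where x2 = 0 and -5x1 - 7x2 = -14.
Solving simultaneously gives x1 = 14/5, x2 = 0.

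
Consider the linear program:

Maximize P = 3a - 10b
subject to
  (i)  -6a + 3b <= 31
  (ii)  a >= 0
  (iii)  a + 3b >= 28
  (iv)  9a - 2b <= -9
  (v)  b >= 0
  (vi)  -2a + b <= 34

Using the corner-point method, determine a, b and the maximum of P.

Extreme points and P = 3a - 10b:
  (0, 31/3) → P = -310/3
  (7/3, 15) → P = -143
  (0, 28/3) → P = -280/3
  (1, 9) → P = -87

a = 1, b = 9, maximum P = -87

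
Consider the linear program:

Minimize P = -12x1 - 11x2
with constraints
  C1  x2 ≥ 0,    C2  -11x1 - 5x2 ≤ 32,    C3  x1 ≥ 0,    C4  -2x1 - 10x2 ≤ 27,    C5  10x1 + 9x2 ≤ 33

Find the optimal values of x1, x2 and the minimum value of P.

Corner points and P = -12x1 - 11x2:
  (0, 0) → P = 0
  (33/10, 0) → P = -198/5
  (0, 11/3) → P = -121/3

x1 = 0, x2 = 11/3, minimum P = -121/3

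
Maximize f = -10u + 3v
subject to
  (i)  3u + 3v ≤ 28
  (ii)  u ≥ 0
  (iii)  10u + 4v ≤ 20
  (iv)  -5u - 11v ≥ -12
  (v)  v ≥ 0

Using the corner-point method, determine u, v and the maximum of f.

u = 0, v = 12/11, maximum f = 36/11

Corner points and f = -10u + 3v:
  (0, 12/11) → f = 36/11
  (0, 0) → f = 0
  (86/45, 2/9) → f = -166/9
  (2, 0) → f = -20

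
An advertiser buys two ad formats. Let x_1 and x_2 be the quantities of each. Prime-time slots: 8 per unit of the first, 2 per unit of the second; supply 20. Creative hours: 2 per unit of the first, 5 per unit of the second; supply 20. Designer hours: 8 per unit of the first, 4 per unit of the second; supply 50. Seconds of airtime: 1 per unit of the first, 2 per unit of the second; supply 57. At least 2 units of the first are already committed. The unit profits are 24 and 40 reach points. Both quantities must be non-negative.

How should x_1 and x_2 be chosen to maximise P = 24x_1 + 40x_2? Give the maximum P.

Feasible corners and P = 24x_1 + 40x_2:
  (5/2, 0) → P = 60
  (2, 0) → P = 48
  (2, 2) → P = 128

The optimum lies where 8x_1 + 2x_2 = 20 and x_1 = 2.
Solving simultaneously gives x_1 = 2, x_2 = 2.

x_1 = 2, x_2 = 2, maximum P = 128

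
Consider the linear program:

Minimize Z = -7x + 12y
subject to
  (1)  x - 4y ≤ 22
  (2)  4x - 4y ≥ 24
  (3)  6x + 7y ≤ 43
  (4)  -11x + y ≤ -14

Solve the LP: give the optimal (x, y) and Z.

x = 326/31, y = -89/31, minimum Z = -3350/31

Corner points and Z = -7x + 12y:
  (326/31, -89/31) → Z = -3350/31
  (34/43, -228/43) → Z = -2974/43
  (85/13, 7/13) → Z = -511/13
  (4/5, -26/5) → Z = -68

At the optimal vertex, x - 4y = 22 and 6x + 7y = 43.
Solving simultaneously gives x = 326/31, y = -89/31.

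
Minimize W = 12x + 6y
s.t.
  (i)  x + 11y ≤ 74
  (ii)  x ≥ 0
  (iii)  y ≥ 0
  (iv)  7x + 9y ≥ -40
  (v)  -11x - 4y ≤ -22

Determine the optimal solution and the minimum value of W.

x = 2, y = 0, minimum W = 24

Corner points and W = 12x + 6y:
  (0, 74/11) → W = 444/11
  (74, 0) → W = 888
  (0, 11/2) → W = 33
  (2, 0) → W = 24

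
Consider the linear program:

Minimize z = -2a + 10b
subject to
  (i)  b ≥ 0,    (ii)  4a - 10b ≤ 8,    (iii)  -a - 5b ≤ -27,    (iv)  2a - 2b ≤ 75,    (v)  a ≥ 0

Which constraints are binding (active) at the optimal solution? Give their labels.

Feasible corners and z = -2a + 10b:
  (31/3, 10/3) → z = 38/3
  (367/6, 71/3) → z = 343/3
  (0, 27/5) → z = 54
The feasible region is unbounded (it extends along (0, 1), (1, 1)), but z strictly increases along every unbounded feasible direction, so there is no improving ray and the minimum is attained at a vertex.

The minimum is at (31/3, 10/3). Substituting into each constraint, equality holds for (ii) and (iii); the remaining constraints have slack.

(ii) and (iii)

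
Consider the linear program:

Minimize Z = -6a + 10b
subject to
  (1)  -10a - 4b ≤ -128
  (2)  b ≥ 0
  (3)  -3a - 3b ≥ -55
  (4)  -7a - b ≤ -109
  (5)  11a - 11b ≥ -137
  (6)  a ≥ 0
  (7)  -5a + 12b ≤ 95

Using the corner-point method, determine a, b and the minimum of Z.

Vertices and Z = -6a + 10b:
  (55/3, 0) → Z = -110
  (109/7, 0) → Z = -654/7
  (136/9, 29/9) → Z = -526/9

At the optimal vertex, b = 0 and -3a - 3b = -55.
Solving simultaneously gives a = 55/3, b = 0.

a = 55/3, b = 0, minimum Z = -110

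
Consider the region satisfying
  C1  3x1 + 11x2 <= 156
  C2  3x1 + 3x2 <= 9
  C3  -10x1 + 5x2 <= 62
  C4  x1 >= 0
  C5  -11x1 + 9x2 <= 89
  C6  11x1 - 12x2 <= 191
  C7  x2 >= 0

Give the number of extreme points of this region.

3

Pairwise boundary intersections that survive every other constraint:
  (0, 3)
  (3, 0)
  (0, 0)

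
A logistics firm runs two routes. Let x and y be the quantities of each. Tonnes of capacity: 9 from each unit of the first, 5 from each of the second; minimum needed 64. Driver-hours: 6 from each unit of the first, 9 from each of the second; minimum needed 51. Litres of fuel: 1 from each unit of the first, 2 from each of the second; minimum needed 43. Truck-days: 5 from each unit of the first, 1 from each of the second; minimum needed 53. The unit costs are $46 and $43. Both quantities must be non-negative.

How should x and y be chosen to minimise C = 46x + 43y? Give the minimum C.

x = 7, y = 18, minimum C = 1096

Corner points and C = 46x + 43y:
  (0, 53) → C = 2279
  (43, 0) → C = 1978
  (7, 18) → C = 1096
The feasible region is unbounded (it extends along (0, 1), (1, 0)), but C strictly increases along every unbounded feasible direction, so there is no improving ray and the minimum is attained at a vertex.

At the optimal vertex, x + 2y = 43 and 5x + y = 53.
Solving simultaneously gives x = 7, y = 18.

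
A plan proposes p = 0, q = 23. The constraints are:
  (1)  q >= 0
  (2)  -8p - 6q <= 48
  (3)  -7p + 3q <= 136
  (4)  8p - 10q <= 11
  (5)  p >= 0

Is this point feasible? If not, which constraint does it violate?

feasible

(1): 23 ≥ 0 ✓
(2): -138 ≤ 48 ✓
(3): 69 ≤ 136 ✓
(4): -230 ≤ 11 ✓
(5): 0 ≥ 0 ✓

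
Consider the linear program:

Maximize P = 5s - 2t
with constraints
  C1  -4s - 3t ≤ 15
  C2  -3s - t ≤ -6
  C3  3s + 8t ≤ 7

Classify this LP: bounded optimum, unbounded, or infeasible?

From the feasible point (33/5, -69/5), moving in the direction (8, -3) keeps every constraint satisfied while P increases without bound.

unbounded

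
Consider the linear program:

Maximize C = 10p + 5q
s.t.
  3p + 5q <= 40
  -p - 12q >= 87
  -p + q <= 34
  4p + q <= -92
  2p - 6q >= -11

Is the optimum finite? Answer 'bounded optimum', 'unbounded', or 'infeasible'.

bounded optimum

Extreme points and C = 10p + 5q:
  (-1017/47, -256/47) → C = -11450/47
  (-109/5, -163/30) → C = -1471/6
  (-193/4, -57/4) → C = -2215/4
The feasible region has finitely many vertices and no improving ray; the maximum is -11450/47 at (-1017/47, -256/47).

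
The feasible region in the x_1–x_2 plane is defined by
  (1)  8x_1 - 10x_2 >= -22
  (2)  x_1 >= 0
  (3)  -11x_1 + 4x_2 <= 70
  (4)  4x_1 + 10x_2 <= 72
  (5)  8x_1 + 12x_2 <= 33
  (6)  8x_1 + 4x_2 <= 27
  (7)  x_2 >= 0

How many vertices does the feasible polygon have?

Pairwise boundary intersections that survive every other constraint:
  (0, 11/5)
  (3/8, 5/2)
  (0, 0)
  (3, 3/4)
  (27/8, 0)

5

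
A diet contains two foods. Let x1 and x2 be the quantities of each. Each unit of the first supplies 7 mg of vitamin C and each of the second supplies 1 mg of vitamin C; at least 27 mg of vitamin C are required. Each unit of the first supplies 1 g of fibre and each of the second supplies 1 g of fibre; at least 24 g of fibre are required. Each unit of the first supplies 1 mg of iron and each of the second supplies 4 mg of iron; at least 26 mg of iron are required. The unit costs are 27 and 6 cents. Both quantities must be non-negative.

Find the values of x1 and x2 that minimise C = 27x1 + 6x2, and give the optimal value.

x1 = 1/2, x2 = 47/2, minimum C = 309/2

Extreme points and C = 27x1 + 6x2:
  (0, 27) → C = 162
  (26, 0) → C = 702
  (1/2, 47/2) → C = 309/2
  (70/3, 2/3) → C = 634
The feasible region is unbounded (it extends along (0, 1), (1, 0)), but C strictly increases along every unbounded feasible direction, so there is no improving ray and the minimum is attained at a vertex.

At the optimal vertex, 7x1 + x2 = 27 and x1 + x2 = 24.
Solving simultaneously gives x1 = 1/2, x2 = 47/2.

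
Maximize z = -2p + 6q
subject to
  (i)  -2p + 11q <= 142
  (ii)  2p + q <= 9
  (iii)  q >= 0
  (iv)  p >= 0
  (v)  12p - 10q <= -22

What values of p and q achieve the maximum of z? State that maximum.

At the optimal vertex, 2p + q = 9 and p = 0.
Solving simultaneously gives p = 0, q = 9.

p = 0, q = 9, maximum z = 54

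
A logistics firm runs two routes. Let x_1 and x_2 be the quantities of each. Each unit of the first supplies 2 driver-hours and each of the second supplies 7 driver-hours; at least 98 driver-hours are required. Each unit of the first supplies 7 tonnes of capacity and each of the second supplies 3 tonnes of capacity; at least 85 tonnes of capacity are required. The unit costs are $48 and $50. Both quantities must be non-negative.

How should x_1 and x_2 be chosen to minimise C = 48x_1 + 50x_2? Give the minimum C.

Vertices and C = 48x_1 + 50x_2:
  (0, 85/3) → C = 4250/3
  (49, 0) → C = 2352
  (7, 12) → C = 936
The feasible region is unbounded (it extends along (0, 1), (1, 0)), but C strictly increases along every unbounded feasible direction, so there is no improving ray and the minimum is attained at a vertex.

The binding constraints are 2x_1 + 7x_2 = 98 and 7x_1 + 3x_2 = 85.
Solving simultaneously gives x_1 = 7, x_2 = 12.

x_1 = 7, x_2 = 12, minimum C = 936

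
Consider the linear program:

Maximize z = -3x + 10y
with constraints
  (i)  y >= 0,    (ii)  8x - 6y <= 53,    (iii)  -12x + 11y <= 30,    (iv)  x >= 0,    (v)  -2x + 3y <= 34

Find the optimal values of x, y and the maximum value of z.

x = 121/4, y = 63/2, maximum z = 897/4

Extreme points and z = -3x + 10y:
  (53/8, 0) → z = -159/8
  (0, 0) → z = 0
  (121/4, 63/2) → z = 897/4
  (0, 30/11) → z = 300/11
  (142/7, 174/7) → z = 1314/7

At the optimal vertex, 8x - 6y = 53 and -2x + 3y = 34.
Solving simultaneously gives x = 121/4, y = 63/2.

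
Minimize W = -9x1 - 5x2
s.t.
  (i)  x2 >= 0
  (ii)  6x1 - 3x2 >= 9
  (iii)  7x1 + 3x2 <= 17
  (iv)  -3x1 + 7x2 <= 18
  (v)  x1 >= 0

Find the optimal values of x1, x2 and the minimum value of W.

x1 = 2, x2 = 1, minimum W = -23

Feasible corners and W = -9x1 - 5x2:
  (3/2, 0) → W = -27/2
  (17/7, 0) → W = -153/7
  (2, 1) → W = -23

The optimum lies where 6x1 - 3x2 = 9 and 7x1 + 3x2 = 17.
Solving simultaneously gives x1 = 2, x2 = 1.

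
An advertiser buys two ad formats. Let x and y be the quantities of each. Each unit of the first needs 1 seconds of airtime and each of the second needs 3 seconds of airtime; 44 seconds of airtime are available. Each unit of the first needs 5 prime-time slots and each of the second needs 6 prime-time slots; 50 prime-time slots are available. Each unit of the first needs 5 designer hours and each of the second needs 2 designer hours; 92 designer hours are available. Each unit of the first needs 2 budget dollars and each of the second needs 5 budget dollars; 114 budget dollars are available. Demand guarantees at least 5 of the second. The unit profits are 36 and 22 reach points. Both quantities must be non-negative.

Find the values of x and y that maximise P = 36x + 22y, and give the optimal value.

x = 4, y = 5, maximum P = 254

Corner points and P = 36x + 22y:
  (0, 25/3) → P = 550/3
  (0, 5) → P = 110
  (4, 5) → P = 254

The binding constraints are 5x + 6y = 50 and y = 5.
Solving simultaneously gives x = 4, y = 5.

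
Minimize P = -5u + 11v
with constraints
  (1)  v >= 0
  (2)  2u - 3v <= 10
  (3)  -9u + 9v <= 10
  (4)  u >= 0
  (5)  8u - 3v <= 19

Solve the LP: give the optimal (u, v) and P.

u = 19/8, v = 0, minimum P = -95/8

The optimum lies where v = 0 and 8u - 3v = 19.
Solving simultaneously gives u = 19/8, v = 0.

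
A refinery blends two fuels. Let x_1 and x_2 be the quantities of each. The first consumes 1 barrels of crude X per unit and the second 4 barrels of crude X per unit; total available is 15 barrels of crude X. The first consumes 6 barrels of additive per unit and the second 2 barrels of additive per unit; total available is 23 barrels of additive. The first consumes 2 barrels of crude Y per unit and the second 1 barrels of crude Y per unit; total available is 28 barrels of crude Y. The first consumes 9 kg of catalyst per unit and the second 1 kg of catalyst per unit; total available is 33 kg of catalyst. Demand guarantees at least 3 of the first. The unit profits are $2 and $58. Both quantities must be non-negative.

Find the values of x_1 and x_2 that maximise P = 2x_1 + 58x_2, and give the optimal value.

Corner points and P = 2x_1 + 58x_2:
  (11/3, 0) → P = 22/3
  (3, 0) → P = 6
  (43/12, 3/4) → P = 152/3
  (3, 5/2) → P = 151

The binding constraints are 6x_1 + 2x_2 = 23 and x_1 = 3.
Solving simultaneously gives x_1 = 3, x_2 = 5/2.

x_1 = 3, x_2 = 5/2, maximum P = 151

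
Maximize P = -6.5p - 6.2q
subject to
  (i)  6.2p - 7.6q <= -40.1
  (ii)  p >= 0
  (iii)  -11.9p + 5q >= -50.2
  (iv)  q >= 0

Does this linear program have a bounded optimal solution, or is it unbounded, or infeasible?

bounded optimum

Corner points and P = -6.5p - 6.2q:
  (0, 401/76) → P = -12431/380
  (29101/2972, 78843/5944) → P = -2167849/14860
The feasible region has finitely many vertices and no improving ray; the maximum is -12431/380 at (0, 401/76).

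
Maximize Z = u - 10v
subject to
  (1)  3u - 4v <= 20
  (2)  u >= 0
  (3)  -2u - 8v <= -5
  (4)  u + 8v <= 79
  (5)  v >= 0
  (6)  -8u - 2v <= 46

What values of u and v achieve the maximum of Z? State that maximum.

u = 20/3, v = 0, maximum Z = 20/3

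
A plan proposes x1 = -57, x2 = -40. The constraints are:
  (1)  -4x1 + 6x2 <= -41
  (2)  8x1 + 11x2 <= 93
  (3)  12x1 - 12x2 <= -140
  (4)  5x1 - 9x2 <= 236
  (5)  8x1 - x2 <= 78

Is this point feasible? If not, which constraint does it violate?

Constraint (1): -4x1 + 6x2 = -12, which is not ≤ -41. All other constraints are satisfied.

not feasible — violates (1)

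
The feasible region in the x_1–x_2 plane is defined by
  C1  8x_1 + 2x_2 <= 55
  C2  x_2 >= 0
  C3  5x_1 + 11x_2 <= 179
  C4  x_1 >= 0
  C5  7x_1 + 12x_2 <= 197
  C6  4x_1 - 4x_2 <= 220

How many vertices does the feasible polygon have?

The feasible vertices (each the meet of two boundaries and inside every other half-plane) are:
  (55/8, 0)
  (133/41, 1191/82)
  (0, 0)
  (0, 179/11)
  (19/17, 268/17)

5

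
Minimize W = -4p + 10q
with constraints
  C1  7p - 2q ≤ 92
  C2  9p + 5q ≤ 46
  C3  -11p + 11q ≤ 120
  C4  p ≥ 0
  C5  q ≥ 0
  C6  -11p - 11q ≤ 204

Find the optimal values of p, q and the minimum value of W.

p = 46/9, q = 0, minimum W = -184/9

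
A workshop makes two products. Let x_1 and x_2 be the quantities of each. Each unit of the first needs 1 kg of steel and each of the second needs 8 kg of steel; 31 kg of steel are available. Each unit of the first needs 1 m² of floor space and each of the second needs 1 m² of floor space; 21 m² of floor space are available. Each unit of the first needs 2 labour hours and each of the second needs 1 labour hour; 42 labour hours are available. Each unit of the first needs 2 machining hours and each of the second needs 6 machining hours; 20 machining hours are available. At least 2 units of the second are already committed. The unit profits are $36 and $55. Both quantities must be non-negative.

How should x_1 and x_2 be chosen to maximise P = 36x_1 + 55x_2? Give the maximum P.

x_1 = 4, x_2 = 2, maximum P = 254

Feasible corners and P = 36x_1 + 55x_2:
  (0, 10/3) → P = 550/3
  (0, 2) → P = 110
  (4, 2) → P = 254

The binding constraints are 2x_1 + 6x_2 = 20 and x_2 = 2.
Solving simultaneously gives x_1 = 4, x_2 = 2.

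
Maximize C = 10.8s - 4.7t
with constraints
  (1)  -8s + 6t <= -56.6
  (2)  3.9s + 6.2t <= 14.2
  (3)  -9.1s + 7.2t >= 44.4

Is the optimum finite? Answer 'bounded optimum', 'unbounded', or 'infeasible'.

infeasible

The boundaries -8s + 6t = -56.6 and 3.9s + 6.2t = 14.2 meet at (10903/1825, -5357/3650), but that point violates -9.1s + 7.2t ≥ 44.4. Every candidate vertex is excluded by some other constraint, so the feasible region is empty.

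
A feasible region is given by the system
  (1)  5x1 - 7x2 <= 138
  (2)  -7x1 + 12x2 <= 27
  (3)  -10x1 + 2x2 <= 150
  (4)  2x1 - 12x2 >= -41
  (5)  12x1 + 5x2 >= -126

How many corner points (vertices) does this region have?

The feasible vertices (each the meet of two boundaries and inside every other half-plane) are:
  (1943/46, 481/46)
  (-192/109, -2286/109)
  (14/5, 233/60)
  (-1647/179, -558/179)

4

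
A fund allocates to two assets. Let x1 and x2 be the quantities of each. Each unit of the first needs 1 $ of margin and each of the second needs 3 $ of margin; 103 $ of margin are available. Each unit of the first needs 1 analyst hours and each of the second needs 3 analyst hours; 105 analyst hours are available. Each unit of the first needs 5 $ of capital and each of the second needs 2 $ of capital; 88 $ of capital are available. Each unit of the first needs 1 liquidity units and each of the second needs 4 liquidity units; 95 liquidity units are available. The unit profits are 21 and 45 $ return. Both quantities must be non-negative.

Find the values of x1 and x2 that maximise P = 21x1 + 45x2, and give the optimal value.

x1 = 9, x2 = 43/2, maximum P = 2313/2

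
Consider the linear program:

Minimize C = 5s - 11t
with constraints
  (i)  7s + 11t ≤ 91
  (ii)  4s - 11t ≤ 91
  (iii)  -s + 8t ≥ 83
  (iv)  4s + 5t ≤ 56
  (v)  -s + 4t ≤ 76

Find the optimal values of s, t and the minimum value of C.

Extreme points and C = 5s - 11t:
  (-185/67, 672/67) → C = -8317/67
  (-472/39, 623/39) → C = -3071/13
  (-69, 7/4) → C = -1457/4

s = -69, t = 7/4, minimum C = -1457/4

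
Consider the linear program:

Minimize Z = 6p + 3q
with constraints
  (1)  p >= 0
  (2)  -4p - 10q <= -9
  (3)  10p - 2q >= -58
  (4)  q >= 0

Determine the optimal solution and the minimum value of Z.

Vertices and Z = 6p + 3q:
  (0, 9/10) → Z = 27/10
  (0, 29) → Z = 87
  (9/4, 0) → Z = 27/2
The feasible region is unbounded (it extends along (1, 5), (1, 0)), but Z strictly increases along every unbounded feasible direction, so there is no improving ray and the minimum is attained at a vertex.

At the optimal vertex, p = 0 and -4p - 10q = -9.
Solving simultaneously gives p = 0, q = 9/10.

p = 0, q = 9/10, minimum Z = 27/10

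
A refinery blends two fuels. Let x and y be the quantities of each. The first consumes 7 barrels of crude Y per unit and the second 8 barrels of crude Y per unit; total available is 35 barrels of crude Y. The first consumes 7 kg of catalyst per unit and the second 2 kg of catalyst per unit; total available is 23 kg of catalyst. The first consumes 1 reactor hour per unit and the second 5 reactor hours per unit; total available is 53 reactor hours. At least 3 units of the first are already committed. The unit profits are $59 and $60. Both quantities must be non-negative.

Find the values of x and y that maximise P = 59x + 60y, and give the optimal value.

Feasible corners and P = 59x + 60y:
  (23/7, 0) → P = 1357/7
  (3, 0) → P = 177
  (3, 1) → P = 237

The optimum lies where 7x + 2y = 23 and x = 3.
Solving simultaneously gives x = 3, y = 1.

x = 3, y = 1, maximum P = 237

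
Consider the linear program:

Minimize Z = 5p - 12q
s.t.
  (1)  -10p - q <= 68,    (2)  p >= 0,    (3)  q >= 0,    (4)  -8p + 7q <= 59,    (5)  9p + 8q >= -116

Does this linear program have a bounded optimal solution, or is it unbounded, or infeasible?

From the feasible point (0, 0), moving in the direction (7, 8) keeps every constraint satisfied while Z decreases without bound.

unbounded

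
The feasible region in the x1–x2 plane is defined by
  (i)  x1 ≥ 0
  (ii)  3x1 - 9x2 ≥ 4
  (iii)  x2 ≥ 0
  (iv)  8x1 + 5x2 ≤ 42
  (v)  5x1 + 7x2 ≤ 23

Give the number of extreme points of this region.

Intersecting each pair of boundary lines and keeping only the points that satisfy every inequality leaves:
  (4/3, 0)
  (235/66, 49/66)
  (23/5, 0)

3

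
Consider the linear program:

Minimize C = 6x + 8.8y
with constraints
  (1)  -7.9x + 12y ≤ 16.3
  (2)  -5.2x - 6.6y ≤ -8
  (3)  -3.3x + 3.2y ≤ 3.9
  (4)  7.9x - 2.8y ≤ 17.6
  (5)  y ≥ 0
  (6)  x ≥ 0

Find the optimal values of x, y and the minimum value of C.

x = 20/13, y = 0, minimum C = 120/13

Vertices and C = 6x + 8.8y:
  (67/179, 1149/716) → C = 14649/895
  (6421/1817, 339/92) → C = 487221/9085
  (20/13, 0) → C = 120/13
  (0, 40/33) → C = 32/3
  (0, 39/32) → C = 429/40
  (176/79, 0) → C = 1056/79

At the optimal vertex, -5.2x - 6.6y = -8 and y = 0.
Solving simultaneously gives x = 20/13, y = 0.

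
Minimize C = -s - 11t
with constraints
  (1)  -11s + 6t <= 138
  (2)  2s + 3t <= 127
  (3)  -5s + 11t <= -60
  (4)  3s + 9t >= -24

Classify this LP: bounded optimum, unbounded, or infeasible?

bounded optimum

Vertices and C = -s - 11t:
  (1577/37, 515/37) → C = -7242/37
  (135, -143/3) → C = 1168/3
  (46/13, -50/13) → C = 504/13
The feasible region has finitely many vertices and no improving ray; the minimum is -7242/37 at (1577/37, 515/37).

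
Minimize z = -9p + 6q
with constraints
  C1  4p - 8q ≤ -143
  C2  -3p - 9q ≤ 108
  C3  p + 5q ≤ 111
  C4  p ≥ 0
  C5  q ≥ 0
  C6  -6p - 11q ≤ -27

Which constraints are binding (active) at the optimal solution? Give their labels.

Feasible corners and z = -9p + 6q:
  (173/28, 587/28) → z = 1965/28
  (0, 143/8) → z = 429/4
  (0, 111/5) → z = 666/5

The minimum is at (173/28, 587/28). Substituting into each constraint, equality holds for C1 and C3; the remaining constraints have slack.

C1 and C3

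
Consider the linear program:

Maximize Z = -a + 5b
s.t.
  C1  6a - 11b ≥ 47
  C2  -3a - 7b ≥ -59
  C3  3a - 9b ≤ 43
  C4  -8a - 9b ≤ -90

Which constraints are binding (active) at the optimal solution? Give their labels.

Vertices and Z = -a + 5b:
  (326/25, 71/25) → Z = 29/25
  (1413/142, 82/71) → Z = -593/142
  (52/3, 1) → Z = -37/3
  (133/11, -74/99) → Z = -1567/99

The maximum is at (326/25, 71/25). Substituting into each constraint, equality holds for C1 and C2; the remaining constraints have slack.

C1 and C2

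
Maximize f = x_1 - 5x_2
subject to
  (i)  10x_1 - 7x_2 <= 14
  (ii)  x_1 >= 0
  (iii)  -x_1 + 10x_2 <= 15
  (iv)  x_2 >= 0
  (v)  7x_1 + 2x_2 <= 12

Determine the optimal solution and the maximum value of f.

Corner points and f = x_1 - 5x_2:
  (7/5, 0) → f = 7/5
  (112/69, 22/69) → f = 2/69
  (0, 3/2) → f = -15/2
  (0, 0) → f = 0
  (5/4, 13/8) → f = -55/8

The optimum lies where 10x_1 - 7x_2 = 14 and x_2 = 0.
Solving simultaneously gives x_1 = 7/5, x_2 = 0.

x_1 = 7/5, x_2 = 0, maximum f = 7/5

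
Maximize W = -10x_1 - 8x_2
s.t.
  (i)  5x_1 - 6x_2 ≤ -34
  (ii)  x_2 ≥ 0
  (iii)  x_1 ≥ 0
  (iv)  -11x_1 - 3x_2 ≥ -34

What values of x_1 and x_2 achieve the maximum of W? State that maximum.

At the optimal vertex, 5x_1 - 6x_2 = -34 and x_1 = 0.
Solving simultaneously gives x_1 = 0, x_2 = 17/3.

x_1 = 0, x_2 = 17/3, maximum W = -136/3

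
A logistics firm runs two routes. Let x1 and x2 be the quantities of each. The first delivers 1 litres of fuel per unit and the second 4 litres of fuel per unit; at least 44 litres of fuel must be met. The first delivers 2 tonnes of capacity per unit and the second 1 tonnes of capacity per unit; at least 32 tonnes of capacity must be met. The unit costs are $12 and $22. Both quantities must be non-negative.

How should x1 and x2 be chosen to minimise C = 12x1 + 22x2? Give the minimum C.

x1 = 12, x2 = 8, minimum C = 320

Corner points and C = 12x1 + 22x2:
  (0, 32) → C = 704
  (44, 0) → C = 528
  (12, 8) → C = 320
The feasible region is unbounded (it extends along (0, 1), (1, 0)), but C strictly increases along every unbounded feasible direction, so there is no improving ray and the minimum is attained at a vertex.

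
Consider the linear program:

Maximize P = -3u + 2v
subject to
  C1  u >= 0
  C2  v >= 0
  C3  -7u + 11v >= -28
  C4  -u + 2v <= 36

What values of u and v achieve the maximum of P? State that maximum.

u = 0, v = 18, maximum P = 36

Vertices and P = -3u + 2v:
  (0, 0) → P = 0
  (0, 18) → P = 36
  (4, 0) → P = -12
  (452/3, 280/3) → P = -796/3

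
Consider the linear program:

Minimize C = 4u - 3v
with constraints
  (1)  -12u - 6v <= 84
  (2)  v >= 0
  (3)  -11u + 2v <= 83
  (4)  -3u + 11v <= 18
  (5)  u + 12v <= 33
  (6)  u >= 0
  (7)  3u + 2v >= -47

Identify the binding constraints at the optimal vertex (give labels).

(4) and (6)

Corner points and C = 4u - 3v:
  (33, 0) → C = 132
  (0, 0) → C = 0
  (147/47, 117/47) → C = 237/47
  (0, 18/11) → C = -54/11

The minimum is at (0, 18/11). Substituting into each constraint, equality holds for (4) and (6); the remaining constraints have slack.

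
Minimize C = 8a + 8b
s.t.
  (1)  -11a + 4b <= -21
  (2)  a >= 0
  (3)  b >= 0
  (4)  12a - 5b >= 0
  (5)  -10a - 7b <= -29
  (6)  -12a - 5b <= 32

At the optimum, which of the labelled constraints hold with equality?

(3) and (5)

Feasible corners and C = 8a + 8b:
  (15, 36) → C = 408
  (263/117, 109/117) → C = 992/39
  (29/10, 0) → C = 116/5
The feasible region is unbounded (it extends along (1, 0), (5, 12)), but C strictly increases along every unbounded feasible direction, so there is no improving ray and the minimum is attained at a vertex.

The minimum is at (29/10, 0). Substituting into each constraint, equality holds for (3) and (5); the remaining constraints have slack.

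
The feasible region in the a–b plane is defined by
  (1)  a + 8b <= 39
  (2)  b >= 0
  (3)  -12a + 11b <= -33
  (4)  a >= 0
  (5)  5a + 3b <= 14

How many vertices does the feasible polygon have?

Intersecting each pair of boundary lines and keeping only the points that satisfy every inequality leaves:
  (11/4, 0)
  (14/5, 0)
  (253/91, 3/91)

3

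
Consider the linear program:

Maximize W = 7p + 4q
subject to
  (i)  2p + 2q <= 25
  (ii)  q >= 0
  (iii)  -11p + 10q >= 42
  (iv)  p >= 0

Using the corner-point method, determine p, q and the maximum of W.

Extreme points and W = 7p + 4q:
  (83/21, 359/42) → W = 433/7
  (0, 25/2) → W = 50
  (0, 21/5) → W = 84/5

p = 83/21, q = 359/42, maximum W = 433/7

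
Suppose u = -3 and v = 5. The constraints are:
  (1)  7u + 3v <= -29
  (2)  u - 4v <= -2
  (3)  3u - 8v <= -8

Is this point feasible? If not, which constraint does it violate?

not feasible — violates (1)

Constraint (1): 7u + 3v = -6, which is not ≤ -29. All other constraints are satisfied.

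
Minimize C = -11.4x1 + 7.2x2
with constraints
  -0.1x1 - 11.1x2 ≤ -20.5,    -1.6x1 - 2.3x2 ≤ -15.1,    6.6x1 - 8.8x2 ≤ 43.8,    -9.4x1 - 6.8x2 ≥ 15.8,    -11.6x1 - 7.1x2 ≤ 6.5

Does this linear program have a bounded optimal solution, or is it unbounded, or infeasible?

infeasible

The boundaries -0.1x1 - 11.1x2 = -20.5 and -1.6x1 - 2.3x2 = -15.1 meet at (12046/1753, 3129/1753), but that point violates -9.4x1 - 6.8x2 ≥ 15.8. Every candidate vertex is excluded by some other constraint, so the feasible region is empty.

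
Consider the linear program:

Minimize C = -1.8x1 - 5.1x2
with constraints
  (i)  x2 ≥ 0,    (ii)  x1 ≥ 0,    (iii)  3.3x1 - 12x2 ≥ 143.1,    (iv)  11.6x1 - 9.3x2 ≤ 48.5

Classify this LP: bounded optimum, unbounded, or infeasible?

The boundaries x2 = 0 and x1 = 0 meet at (0, 0), but that point violates 3.3x1 - 12x2 ≥ 143.1. Every candidate vertex is excluded by some other constraint, so the feasible region is empty.

infeasible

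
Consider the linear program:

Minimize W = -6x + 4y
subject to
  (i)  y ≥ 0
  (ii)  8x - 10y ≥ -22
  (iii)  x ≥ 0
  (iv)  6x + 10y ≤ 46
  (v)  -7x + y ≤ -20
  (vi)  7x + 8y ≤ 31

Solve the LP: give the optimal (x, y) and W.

x = 31/7, y = 0, minimum W = -186/7

Vertices and W = -6x + 4y:
  (20/7, 0) → W = -120/7
  (31/7, 0) → W = -186/7
  (191/63, 11/9) → W = -838/63

The binding constraints are y = 0 and 7x + 8y = 31.
Solving simultaneously gives x = 31/7, y = 0.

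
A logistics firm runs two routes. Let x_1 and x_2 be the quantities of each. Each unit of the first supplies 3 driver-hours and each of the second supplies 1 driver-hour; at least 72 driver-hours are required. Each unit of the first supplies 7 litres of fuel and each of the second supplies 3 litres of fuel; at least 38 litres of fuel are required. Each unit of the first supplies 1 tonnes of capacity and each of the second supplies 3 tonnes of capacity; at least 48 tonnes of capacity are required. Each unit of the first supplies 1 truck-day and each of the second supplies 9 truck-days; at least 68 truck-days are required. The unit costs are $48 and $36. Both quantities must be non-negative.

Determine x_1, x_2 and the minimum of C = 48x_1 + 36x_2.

Extreme points and C = 48x_1 + 36x_2:
  (0, 72) → C = 2592
  (68, 0) → C = 3264
  (21, 9) → C = 1332
  (38, 10/3) → C = 1944
The feasible region is unbounded (it extends along (0, 1), (1, 0)), but C strictly increases along every unbounded feasible direction, so there is no improving ray and the minimum is attained at a vertex.

At the optimal vertex, 3x_1 + x_2 = 72 and x_1 + 3x_2 = 48.
Solving simultaneously gives x_1 = 21, x_2 = 9.

x_1 = 21, x_2 = 9, minimum C = 1332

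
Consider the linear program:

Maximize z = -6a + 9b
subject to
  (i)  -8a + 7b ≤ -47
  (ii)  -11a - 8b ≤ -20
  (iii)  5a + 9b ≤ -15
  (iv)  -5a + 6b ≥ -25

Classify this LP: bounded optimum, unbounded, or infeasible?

infeasible

The boundaries -8a + 7b = -47 and -5a + 6b = -25 meet at (107/13, 35/13), but that point violates 5a + 9b ≤ -15. Every candidate vertex is excluded by some other constraint, so the feasible region is empty.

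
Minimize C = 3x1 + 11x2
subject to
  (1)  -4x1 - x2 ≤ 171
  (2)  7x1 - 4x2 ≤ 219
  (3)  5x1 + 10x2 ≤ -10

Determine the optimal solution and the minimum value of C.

x1 = -465/23, x2 = -2073/23, minimum C = -24198/23

Vertices and C = 3x1 + 11x2:
  (-465/23, -2073/23) → C = -24198/23
  (-340/7, 163/7) → C = 773/7
  (215/9, -233/18) → C = -1273/18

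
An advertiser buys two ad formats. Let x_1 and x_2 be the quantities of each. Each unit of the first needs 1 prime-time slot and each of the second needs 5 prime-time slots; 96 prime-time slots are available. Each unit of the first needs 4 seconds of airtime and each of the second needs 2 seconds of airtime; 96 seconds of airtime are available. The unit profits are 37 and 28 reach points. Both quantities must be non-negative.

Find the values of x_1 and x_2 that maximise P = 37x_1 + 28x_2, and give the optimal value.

x_1 = 16, x_2 = 16, maximum P = 1040

Vertices and P = 37x_1 + 28x_2:
  (0, 0) → P = 0
  (0, 96/5) → P = 2688/5
  (24, 0) → P = 888
  (16, 16) → P = 1040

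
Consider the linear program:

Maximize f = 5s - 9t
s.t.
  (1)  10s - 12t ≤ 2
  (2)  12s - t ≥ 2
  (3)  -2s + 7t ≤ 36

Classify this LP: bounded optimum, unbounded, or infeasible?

Vertices and f = 5s - 9t:
  (11/67, -2/67) → f = 73/67
  (223/23, 182/23) → f = -523/23
  (25/41, 218/41) → f = -1837/41
The feasible region has finitely many vertices and no improving ray; the maximum is 73/67 at (11/67, -2/67).

bounded optimum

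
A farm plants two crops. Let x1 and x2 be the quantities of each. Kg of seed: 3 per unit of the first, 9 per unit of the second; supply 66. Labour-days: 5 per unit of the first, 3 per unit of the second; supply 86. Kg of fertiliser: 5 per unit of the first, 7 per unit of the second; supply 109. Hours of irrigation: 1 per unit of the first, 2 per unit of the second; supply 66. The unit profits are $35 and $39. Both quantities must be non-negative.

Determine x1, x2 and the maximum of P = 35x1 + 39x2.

x1 = 16, x2 = 2, maximum P = 638

The binding constraints are 3x1 + 9x2 = 66 and 5x1 + 3x2 = 86.
Solving simultaneously gives x1 = 16, x2 = 2.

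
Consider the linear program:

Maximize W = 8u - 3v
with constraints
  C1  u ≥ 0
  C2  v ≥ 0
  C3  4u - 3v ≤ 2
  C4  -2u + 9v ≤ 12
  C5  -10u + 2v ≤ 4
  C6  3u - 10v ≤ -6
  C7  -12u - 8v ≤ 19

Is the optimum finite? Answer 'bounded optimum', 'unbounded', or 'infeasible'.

Corner points and W = 8u - 3v:
  (0, 4/3) → W = -4
  (0, 3/5) → W = -9/5
  (9/5, 26/15) → W = 46/5
  (38/31, 30/31) → W = 214/31
The feasible region has finitely many vertices and no improving ray; the maximum is 46/5 at (9/5, 26/15).

bounded optimum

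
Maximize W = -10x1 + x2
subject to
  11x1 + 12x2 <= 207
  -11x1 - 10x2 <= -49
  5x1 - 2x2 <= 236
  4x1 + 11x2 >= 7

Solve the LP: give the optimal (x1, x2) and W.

Vertices and W = -10x1 + x2:
  (-741/11, 79) → W = 8279/11
  (2193/73, -751/73) → W = -22681/73
  (469/81, -119/81) → W = -1603/27

The optimum lies where 11x1 + 12x2 = 207 and -11x1 - 10x2 = -49.
Solving simultaneously gives x1 = -741/11, x2 = 79.

x1 = -741/11, x2 = 79, maximum W = 8279/11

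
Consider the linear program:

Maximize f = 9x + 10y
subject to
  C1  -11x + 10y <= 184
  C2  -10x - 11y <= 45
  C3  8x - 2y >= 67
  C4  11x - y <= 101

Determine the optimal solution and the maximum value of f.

Extreme points and f = 9x + 10y:
  (647/108, -515/54) → f = -4477/108
  (1066/131, -1505/131) → f = -5456/131
  (135/14, 71/14) → f = 275/2

x = 135/14, y = 71/14, maximum f = 275/2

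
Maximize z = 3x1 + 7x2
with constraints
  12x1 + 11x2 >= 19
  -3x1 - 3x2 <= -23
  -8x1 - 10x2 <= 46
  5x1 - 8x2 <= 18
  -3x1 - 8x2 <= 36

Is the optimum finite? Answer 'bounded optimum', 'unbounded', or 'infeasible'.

From the feasible point (-196/3, 73), moving in the direction (8, 5) keeps every constraint satisfied while z increases without bound.

unbounded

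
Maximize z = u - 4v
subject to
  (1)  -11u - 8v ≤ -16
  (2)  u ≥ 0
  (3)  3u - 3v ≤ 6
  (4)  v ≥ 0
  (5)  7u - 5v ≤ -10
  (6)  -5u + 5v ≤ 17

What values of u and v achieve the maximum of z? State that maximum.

Vertices and z = u - 4v:
  (0, 2) → z = -8
  (0, 17/5) → z = -68/5
  (7/2, 69/10) → z = -241/10

The binding constraints are -11u - 8v = -16 and u = 0.
Solving simultaneously gives u = 0, v = 2.

u = 0, v = 2, maximum z = -8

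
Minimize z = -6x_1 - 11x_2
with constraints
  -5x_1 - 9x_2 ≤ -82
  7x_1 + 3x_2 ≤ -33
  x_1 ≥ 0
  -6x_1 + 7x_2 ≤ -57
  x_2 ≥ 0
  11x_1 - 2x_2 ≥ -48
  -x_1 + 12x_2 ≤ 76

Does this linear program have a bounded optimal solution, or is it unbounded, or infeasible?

The boundaries -5x_1 - 9x_2 = -82 and -6x_1 + 7x_2 = -57 meet at (1087/89, 207/89), but that point violates 7x_1 + 3x_2 ≤ -33. Every candidate vertex is excluded by some other constraint, so the feasible region is empty.

infeasible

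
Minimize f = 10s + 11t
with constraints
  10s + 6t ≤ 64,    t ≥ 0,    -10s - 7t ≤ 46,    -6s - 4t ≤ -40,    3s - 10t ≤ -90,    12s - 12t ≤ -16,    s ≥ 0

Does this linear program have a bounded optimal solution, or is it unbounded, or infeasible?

bounded optimum

Extreme points and f = 10s + 11t:
  (50/59, 546/59) → f = 6506/59
  (0, 32/3) → f = 352/3
  (5/9, 55/6) → f = 1915/18
  (0, 10) → f = 110
The feasible region has finitely many vertices and no improving ray; the minimum is 1915/18 at (5/9, 55/6).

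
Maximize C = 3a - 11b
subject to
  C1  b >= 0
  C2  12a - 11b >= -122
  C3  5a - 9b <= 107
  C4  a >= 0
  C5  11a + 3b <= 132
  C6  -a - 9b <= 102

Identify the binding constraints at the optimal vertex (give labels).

Feasible corners and C = 3a - 11b:
  (0, 0) → C = 0
  (12, 0) → C = 36
  (0, 122/11) → C = -122
  (1086/157, 2926/157) → C = -28928/157

The maximum is at (12, 0). Substituting into each constraint, equality holds for C1 and C5; the remaining constraints have slack.

C1 and C5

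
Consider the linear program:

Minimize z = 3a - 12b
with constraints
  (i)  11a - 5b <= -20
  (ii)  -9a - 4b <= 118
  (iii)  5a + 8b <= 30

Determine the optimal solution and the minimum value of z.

Vertices and z = 3a - 12b:
  (-670/89, -1118/89) → z = 11406/89
  (-10/113, 430/113) → z = -5190/113
  (-266/13, 215/13) → z = -3378/13

The optimum lies where -9a - 4b = 118 and 5a + 8b = 30.
Solving simultaneously gives a = -266/13, b = 215/13.

a = -266/13, b = 215/13, minimum z = -3378/13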